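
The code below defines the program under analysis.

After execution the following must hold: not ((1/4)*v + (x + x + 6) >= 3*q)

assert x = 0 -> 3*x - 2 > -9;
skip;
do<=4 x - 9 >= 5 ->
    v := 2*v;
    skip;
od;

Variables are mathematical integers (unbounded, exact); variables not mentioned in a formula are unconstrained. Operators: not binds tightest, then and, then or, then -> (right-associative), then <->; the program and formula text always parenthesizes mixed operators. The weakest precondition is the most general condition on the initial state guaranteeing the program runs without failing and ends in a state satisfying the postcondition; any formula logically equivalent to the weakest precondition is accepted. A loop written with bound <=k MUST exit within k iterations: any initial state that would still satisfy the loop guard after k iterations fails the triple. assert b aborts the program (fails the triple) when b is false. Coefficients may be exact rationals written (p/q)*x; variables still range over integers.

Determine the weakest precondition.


Working backward. After the program, the postcondition not ((1/4)*v + (x + x + 6) >= 3*q) must hold; in canonical form it is not ((1/4)*v + 2*x >= 3*q - 6).
Before the loop (bound <=4), unroll the exhaustion recursion (WP_0 = exit-now case; WP_j = one more guarded iteration, up to j = 4):
  WP_0: (not (x >= 14)) and (not ((1/4)*v + 2*x >= 3*q - 6))
  WP_1: (x >= 14 -> ((not (x >= 14)) and (not ((1/2)*v + 2*x >= 3*q - 6)))) and ((not (x >= 14)) -> (not ((1/4)*v + 2*x >= 3*q - 6)))
  WP_2: (x >= 14 -> ((x >= 14 -> ((not (x >= 14)) and (not (v + 2*x >= 3*q - 6)))) and ((not (x >= 14)) -> (not ((1/2)*v + 2*x >= 3*q - 6))))) and ((not (x >= 14)) -> (not ((1/4)*v + 2*x >= 3*q - 6)))
  WP_3: (x >= 14 -> ((x >= 14 -> ((x >= 14 -> ((not (x >= 14)) and (not (2*v + 2*x >= 3*q - 6)))) and ((not (x >= 14)) -> (not (v + 2*x >= 3*q - 6))))) and ((not (x >= 14)) -> (not ((1/2)*v + 2*x >= 3*q - 6))))) and ((not (x >= 14)) -> (not ((1/4)*v + 2*x >= 3*q - 6)))
  WP_4: (x >= 14 -> ((x >= 14 -> ((x >= 14 -> ((x >= 14 -> ((not (x >= 14)) and (not (4*v + 2*x >= 3*q - 6)))) and ((not (x >= 14)) -> (not (2*v + 2*x >= 3*q - 6))))) and ((not (x >= 14)) -> (not (v + 2*x >= 3*q - 6))))) and ((not (x >= 14)) -> (not ((1/2)*v + 2*x >= 3*q - 6))))) and ((not (x >= 14)) -> (not ((1/4)*v + 2*x >= 3*q - 6)))
So before the loop: (x >= 14 -> ((x >= 14 -> ((x >= 14 -> ((x >= 14 -> ((not (x >= 14)) and (not (4*v + 2*x >= 3*q - 6)))) and ((not (x >= 14)) -> (not (2*v + 2*x >= 3*q - 6))))) and ((not (x >= 14)) -> (not (v + 2*x >= 3*q - 6))))) and ((not (x >= 14)) -> (not ((1/2)*v + 2*x >= 3*q - 6))))) and ((not (x >= 14)) -> (not ((1/4)*v + 2*x >= 3*q - 6)))
Before skip: (x >= 14 -> ((x >= 14 -> ((x >= 14 -> ((x >= 14 -> ((not (x >= 14)) and (not (4*v + 2*x >= 3*q - 6)))) and ((not (x >= 14)) -> (not (2*v + 2*x >= 3*q - 6))))) and ((not (x >= 14)) -> (not (v + 2*x >= 3*q - 6))))) and ((not (x >= 14)) -> (not ((1/2)*v + 2*x >= 3*q - 6))))) and ((not (x >= 14)) -> (not ((1/4)*v + 2*x >= 3*q - 6)))
Before assert x = 0 -> 3*x - 2 > -9: (x = 0 -> 3*x > -7) and (x >= 14 -> ((x >= 14 -> ((x >= 14 -> ((x >= 14 -> ((not (x >= 14)) and (not (4*v + 2*x >= 3*q - 6)))) and ((not (x >= 14)) -> (not (2*v + 2*x >= 3*q - 6))))) and ((not (x >= 14)) -> (not (v + 2*x >= 3*q - 6))))) and ((not (x >= 14)) -> (not ((1/2)*v + 2*x >= 3*q - 6))))) and ((not (x >= 14)) -> (not ((1/4)*v + 2*x >= 3*q - 6)))
Answer: WP = (x = 0 -> 3*x > -7) and (x >= 14 -> ((x >= 14 -> ((x >= 14 -> ((x >= 14 -> ((not (x >= 14)) and (not (4*v + 2*x >= 3*q - 6)))) and ((not (x >= 14)) -> (not (2*v + 2*x >= 3*q - 6))))) and ((not (x >= 14)) -> (not (v + 2*x >= 3*q - 6))))) and ((not (x >= 14)) -> (not ((1/2)*v + 2*x >= 3*q - 6))))) and ((not (x >= 14)) -> (not ((1/4)*v + 2*x >= 3*q - 6)))


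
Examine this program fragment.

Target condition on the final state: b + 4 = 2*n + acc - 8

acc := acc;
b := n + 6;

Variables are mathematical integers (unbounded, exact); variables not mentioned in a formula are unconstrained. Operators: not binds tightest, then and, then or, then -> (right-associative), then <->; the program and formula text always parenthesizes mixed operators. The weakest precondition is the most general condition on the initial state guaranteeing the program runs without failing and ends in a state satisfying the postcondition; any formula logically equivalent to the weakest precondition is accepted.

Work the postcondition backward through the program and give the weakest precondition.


Working backward. After the program, the postcondition b + 4 = 2*n + acc - 8 must hold; in canonical form it is b = acc + 2*n - 12.
Before b := n + 6: acc + n = 18
Before acc := acc: acc + n = 18
Answer: WP = acc + n = 18


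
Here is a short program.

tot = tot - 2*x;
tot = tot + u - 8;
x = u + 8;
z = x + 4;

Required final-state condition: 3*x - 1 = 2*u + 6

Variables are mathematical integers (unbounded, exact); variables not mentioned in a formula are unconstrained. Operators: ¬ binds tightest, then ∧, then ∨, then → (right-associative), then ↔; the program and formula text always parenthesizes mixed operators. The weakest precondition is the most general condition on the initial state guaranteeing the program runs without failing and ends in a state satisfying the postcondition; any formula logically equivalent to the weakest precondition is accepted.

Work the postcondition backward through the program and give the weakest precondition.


Working backward. After the program, the postcondition 3*x - 1 = 2*u + 6 must hold; in canonical form it is 3*x = 2*u + 7.
Before z := x + 4: 3*x = 2*u + 7
Before x := u + 8: u = -17
Before tot := tot + u - 8: u = -17
Before tot := tot - 2*x: u = -17
Answer: WP = u = -17


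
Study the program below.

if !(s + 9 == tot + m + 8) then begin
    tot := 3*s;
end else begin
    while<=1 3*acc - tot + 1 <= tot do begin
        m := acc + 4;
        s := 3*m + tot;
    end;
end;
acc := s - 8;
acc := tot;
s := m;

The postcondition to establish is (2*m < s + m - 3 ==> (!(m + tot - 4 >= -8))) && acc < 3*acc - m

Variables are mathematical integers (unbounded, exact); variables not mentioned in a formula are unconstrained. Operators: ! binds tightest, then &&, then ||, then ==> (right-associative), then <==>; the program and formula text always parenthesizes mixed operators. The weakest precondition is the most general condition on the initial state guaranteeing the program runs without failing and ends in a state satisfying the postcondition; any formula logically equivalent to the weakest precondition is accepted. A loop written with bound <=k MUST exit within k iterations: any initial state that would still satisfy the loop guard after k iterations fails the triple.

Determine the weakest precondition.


Working backward. After the program, the postcondition (2*m < s + m - 3 ==> (!(m + tot - 4 >= -8))) && acc < 3*acc - m must hold; in canonical form it is (m < s - 3 ==> (!(m + tot >= -4))) && m < 2*acc.
Before s := m: m < 2*acc
Before acc := tot: m < 2*tot
Before acc := s - 8: m < 2*tot
Then branch requires m < 6*s; else branch requires (3*acc <= 2*tot - 1 ==> ((!(3*acc <= 2*tot - 1)) && acc < 2*tot - 4)) && ((!(3*acc <= 2*tot - 1)) ==> m < 2*tot).
Before the if: ((!(s == m + tot - 1)) ==> m < 6*s) && (s == m + tot - 1 ==> ((3*acc <= 2*tot - 1 ==> ((!(3*acc <= 2*tot - 1)) && acc < 2*tot - 4)) && ((!(3*acc <= 2*tot - 1)) ==> m < 2*tot)))
Answer: WP = ((!(s == m + tot - 1)) ==> m < 6*s) && (s == m + tot - 1 ==> ((3*acc <= 2*tot - 1 ==> ((!(3*acc <= 2*tot - 1)) && acc < 2*tot - 4)) && ((!(3*acc <= 2*tot - 1)) ==> m < 2*tot)))


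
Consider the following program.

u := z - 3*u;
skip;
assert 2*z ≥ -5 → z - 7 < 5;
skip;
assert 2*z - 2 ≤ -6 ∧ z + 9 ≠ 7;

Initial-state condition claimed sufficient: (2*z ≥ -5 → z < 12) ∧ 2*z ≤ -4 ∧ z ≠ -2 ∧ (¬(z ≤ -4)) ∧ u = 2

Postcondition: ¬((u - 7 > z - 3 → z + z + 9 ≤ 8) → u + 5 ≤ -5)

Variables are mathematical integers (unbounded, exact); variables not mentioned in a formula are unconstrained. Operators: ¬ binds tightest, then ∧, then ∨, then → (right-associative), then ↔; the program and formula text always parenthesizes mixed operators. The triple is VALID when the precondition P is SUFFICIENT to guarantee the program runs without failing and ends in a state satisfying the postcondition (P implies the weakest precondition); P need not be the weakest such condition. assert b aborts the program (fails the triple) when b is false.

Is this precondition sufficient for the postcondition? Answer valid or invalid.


Working backward. After the program, the postcondition ¬((u - 7 > z - 3 → z + z + 9 ≤ 8) → u + 5 ≤ -5) must hold; in canonical form it is ¬((u > z + 4 → 2*z ≤ -1) → u ≤ -10).
Before assert 2*z - 2 ≤ -6 ∧ z + 9 ≠ 7: 2*z ≤ -4 ∧ z ≠ -2 ∧ (¬((u > z + 4 → 2*z ≤ -1) → u ≤ -10))
Before skip: 2*z ≤ -4 ∧ z ≠ -2 ∧ (¬((u > z + 4 → 2*z ≤ -1) → u ≤ -10))
Before assert 2*z ≥ -5 → z - 7 < 5: (2*z ≥ -5 → z < 12) ∧ 2*z ≤ -4 ∧ z ≠ -2 ∧ (¬((u > z + 4 → 2*z ≤ -1) → u ≤ -10))
Before skip: (2*z ≥ -5 → z < 12) ∧ 2*z ≤ -4 ∧ z ≠ -2 ∧ (¬((u > z + 4 → 2*z ≤ -1) → u ≤ -10))
Before u := z - 3*u: (2*z ≥ -5 → z < 12) ∧ 2*z ≤ -4 ∧ z ≠ -2 ∧ (¬((3*u < -4 → 2*z ≤ -1) → z ≤ 3*u - 10))
The weakest precondition is (2*z ≥ -5 → z < 12) ∧ 2*z ≤ -4 ∧ z ≠ -2 ∧ (¬((3*u < -4 → 2*z ≤ -1) → z ≤ 3*u - 10)).
Check whether (2*z ≥ -5 → z < 12) ∧ 2*z ≤ -4 ∧ z ≠ -2 ∧ (¬(z ≤ -4)) ∧ u = 2 implies it.
Every state satisfying the precondition satisfies the weakest precondition: the implication holds.
Answer: valid


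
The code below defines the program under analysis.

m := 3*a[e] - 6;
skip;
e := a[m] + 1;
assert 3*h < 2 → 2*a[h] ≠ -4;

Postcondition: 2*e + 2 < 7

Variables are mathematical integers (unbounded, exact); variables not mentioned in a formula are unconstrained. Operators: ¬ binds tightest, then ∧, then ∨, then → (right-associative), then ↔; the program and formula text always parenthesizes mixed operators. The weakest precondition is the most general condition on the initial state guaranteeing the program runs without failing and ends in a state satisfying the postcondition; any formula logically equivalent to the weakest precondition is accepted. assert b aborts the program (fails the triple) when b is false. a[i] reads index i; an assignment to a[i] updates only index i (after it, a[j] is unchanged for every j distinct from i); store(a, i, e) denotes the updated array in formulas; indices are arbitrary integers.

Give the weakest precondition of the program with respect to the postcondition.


Working backward. After the program, the postcondition 2*e + 2 < 7 must hold; in canonical form it is 2*e < 5.
Before assert 3*h < 2 → 2*a[h] ≠ -4: (3*h < 2 → 2*a[h] ≠ -4) ∧ 2*e < 5
Before e := a[m] + 1: (3*h < 2 → 2*a[h] ≠ -4) ∧ 2*a[m] < 3
Before skip: (3*h < 2 → 2*a[h] ≠ -4) ∧ 2*a[m] < 3
Before m := 3*a[e] - 6: (3*h < 2 → 2*a[h] ≠ -4) ∧ 2*a[3*a[e] - 6] < 3
Answer: WP = (3*h < 2 → 2*a[h] ≠ -4) ∧ 2*a[3*a[e] - 6] < 3


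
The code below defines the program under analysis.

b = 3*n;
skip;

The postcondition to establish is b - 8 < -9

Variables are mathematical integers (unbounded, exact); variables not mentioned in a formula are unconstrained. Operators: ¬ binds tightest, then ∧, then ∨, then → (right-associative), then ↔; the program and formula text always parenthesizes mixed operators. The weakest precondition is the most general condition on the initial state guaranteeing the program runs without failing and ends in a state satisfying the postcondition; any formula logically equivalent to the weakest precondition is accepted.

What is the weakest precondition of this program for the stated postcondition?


Working backward. After the program, the postcondition b - 8 < -9 must hold; in canonical form it is b < -1.
Before skip: b < -1
Before b := 3*n: 3*n < -1
Answer: WP = 3*n < -1


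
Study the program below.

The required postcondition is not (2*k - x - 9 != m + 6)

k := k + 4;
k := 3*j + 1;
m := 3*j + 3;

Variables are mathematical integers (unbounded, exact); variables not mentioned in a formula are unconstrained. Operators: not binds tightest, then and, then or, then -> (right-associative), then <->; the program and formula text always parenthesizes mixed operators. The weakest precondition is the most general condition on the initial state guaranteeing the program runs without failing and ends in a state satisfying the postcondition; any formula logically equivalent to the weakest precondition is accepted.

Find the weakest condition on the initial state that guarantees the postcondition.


Working backward. After the program, the postcondition not (2*k - x - 9 != m + 6) must hold; in canonical form it is not (2*k != m + x + 15).
Before m := 3*j + 3: not (2*k != 3*j + x + 18)
Before k := 3*j + 1: not (3*j != x + 16)
Before k := k + 4: not (3*j != x + 16)
Answer: WP = not (3*j != x + 16)


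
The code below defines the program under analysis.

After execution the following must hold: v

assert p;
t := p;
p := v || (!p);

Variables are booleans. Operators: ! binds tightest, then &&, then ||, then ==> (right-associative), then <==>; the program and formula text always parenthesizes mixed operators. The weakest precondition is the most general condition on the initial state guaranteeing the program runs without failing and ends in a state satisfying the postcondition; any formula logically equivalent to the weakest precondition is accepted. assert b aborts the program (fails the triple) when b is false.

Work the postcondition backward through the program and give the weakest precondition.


Working backward. After the program, v must hold.
Before p := v || (!p): v
Before t := p: v
Before assert p: p && v
Answer: WP = p && v


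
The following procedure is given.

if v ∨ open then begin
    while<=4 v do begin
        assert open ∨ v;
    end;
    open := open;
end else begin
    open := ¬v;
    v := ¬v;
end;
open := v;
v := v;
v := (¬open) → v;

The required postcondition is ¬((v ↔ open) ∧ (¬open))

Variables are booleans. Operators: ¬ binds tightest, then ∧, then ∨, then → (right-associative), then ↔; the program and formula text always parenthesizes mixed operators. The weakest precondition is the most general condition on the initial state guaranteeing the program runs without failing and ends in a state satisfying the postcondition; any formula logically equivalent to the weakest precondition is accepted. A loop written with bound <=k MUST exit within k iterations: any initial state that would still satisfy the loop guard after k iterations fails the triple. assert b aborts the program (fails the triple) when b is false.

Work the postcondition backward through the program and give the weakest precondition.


Working backward. After the program, ¬((v ↔ open) ∧ (¬open)) must hold.
Before v := (¬open) → v: ¬((((¬open) → v) ↔ open) ∧ (¬open))
Before v := v: ¬((((¬open) → v) ↔ open) ∧ (¬open))
Before open := v: ¬((((¬v) → v) ↔ v) ∧ (¬v))
Then branch requires (v → ((open ∨ v) ∧ (v → ((open ∨ v) ∧ (v → ((open ∨ v) ∧ (v → ((open ∨ v) ∧ (¬v) ∧ (¬((((¬v) → v) ↔ v) ∧ (¬v))))) ∧ ((¬v) → (¬((((¬v) → v) ↔ v) ∧ (¬v)))))) ∧ ((¬v) → (¬((((¬v) → v) ↔ v) ∧ (¬v)))))) ∧ ((¬v) → (¬((((¬v) → v) ↔ v) ∧ (¬v)))))) ∧ ((¬v) → (¬((((¬v) → v) ↔ v) ∧ (¬v)))); else branch requires ¬(((v → (¬v)) ↔ (¬v)) ∧ v).
Before the if: ((v ∨ open) → ((v → ((open ∨ v) ∧ (v → ((open ∨ v) ∧ (v → ((open ∨ v) ∧ (v → ((open ∨ v) ∧ (¬v) ∧ (¬((((¬v) → v) ↔ v) ∧ (¬v))))) ∧ ((¬v) → (¬((((¬v) → v) ↔ v) ∧ (¬v)))))) ∧ ((¬v) → (¬((((¬v) → v) ↔ v) ∧ (¬v)))))) ∧ ((¬v) → (¬((((¬v) → v) ↔ v) ∧ (¬v)))))) ∧ ((¬v) → (¬((((¬v) → v) ↔ v) ∧ (¬v)))))) ∧ ((¬(v ∨ open)) → (¬(((v → (¬v)) ↔ (¬v)) ∧ v)))
Answer: WP = ((v ∨ open) → ((v → ((open ∨ v) ∧ (v → ((open ∨ v) ∧ (v → ((open ∨ v) ∧ (v → ((open ∨ v) ∧ (¬v) ∧ (¬((((¬v) → v) ↔ v) ∧ (¬v))))) ∧ ((¬v) → (¬((((¬v) → v) ↔ v) ∧ (¬v)))))) ∧ ((¬v) → (¬((((¬v) → v) ↔ v) ∧ (¬v)))))) ∧ ((¬v) → (¬((((¬v) → v) ↔ v) ∧ (¬v)))))) ∧ ((¬v) → (¬((((¬v) → v) ↔ v) ∧ (¬v)))))) ∧ ((¬(v ∨ open)) → (¬(((v → (¬v)) ↔ (¬v)) ∧ v)))


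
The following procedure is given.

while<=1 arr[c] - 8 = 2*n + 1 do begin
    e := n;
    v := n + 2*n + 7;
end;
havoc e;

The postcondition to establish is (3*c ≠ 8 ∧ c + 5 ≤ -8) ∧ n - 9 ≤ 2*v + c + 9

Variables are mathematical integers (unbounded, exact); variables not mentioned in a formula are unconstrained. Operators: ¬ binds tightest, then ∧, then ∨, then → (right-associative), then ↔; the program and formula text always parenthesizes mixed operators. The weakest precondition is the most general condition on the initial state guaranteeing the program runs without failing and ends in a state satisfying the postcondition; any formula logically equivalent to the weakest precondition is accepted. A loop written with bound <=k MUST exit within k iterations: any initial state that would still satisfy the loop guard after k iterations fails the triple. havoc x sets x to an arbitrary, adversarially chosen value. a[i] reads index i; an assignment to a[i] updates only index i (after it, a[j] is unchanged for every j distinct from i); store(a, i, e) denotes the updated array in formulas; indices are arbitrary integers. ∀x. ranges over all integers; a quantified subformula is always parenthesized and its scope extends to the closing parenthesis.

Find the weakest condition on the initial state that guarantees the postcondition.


Working backward. After the program, the postcondition (3*c ≠ 8 ∧ c + 5 ≤ -8) ∧ n - 9 ≤ 2*v + c + 9 must hold; in canonical form it is 3*c ≠ 8 ∧ c ≤ -13 ∧ n ≤ c + 2*v + 18.
Before havoc e: 3*c ≠ 8 ∧ c ≤ -13 ∧ n ≤ c + 2*v + 18
Before the loop (bound <=1), unroll the exhaustion recursion (WP_0 = exit-now case; WP_j = one more guarded iteration, up to j = 1):
  WP_0: (¬(arr[c] = 2*n + 9)) ∧ 3*c ≠ 8 ∧ c ≤ -13 ∧ n ≤ c + 2*v + 18
  WP_1: (arr[c] = 2*n + 9 → ((¬(arr[c] = 2*n + 9)) ∧ 3*c ≠ 8 ∧ c ≤ -13 ∧ c + 5*n ≥ -32)) ∧ ((¬(arr[c] = 2*n + 9)) → (3*c ≠ 8 ∧ c ≤ -13 ∧ n ≤ c + 2*v + 18))
So before the loop: (arr[c] = 2*n + 9 → ((¬(arr[c] = 2*n + 9)) ∧ 3*c ≠ 8 ∧ c ≤ -13 ∧ c + 5*n ≥ -32)) ∧ ((¬(arr[c] = 2*n + 9)) → (3*c ≠ 8 ∧ c ≤ -13 ∧ n ≤ c + 2*v + 18))
Answer: WP = (arr[c] = 2*n + 9 → ((¬(arr[c] = 2*n + 9)) ∧ 3*c ≠ 8 ∧ c ≤ -13 ∧ c + 5*n ≥ -32)) ∧ ((¬(arr[c] = 2*n + 9)) → (3*c ≠ 8 ∧ c ≤ -13 ∧ n ≤ c + 2*v + 18))


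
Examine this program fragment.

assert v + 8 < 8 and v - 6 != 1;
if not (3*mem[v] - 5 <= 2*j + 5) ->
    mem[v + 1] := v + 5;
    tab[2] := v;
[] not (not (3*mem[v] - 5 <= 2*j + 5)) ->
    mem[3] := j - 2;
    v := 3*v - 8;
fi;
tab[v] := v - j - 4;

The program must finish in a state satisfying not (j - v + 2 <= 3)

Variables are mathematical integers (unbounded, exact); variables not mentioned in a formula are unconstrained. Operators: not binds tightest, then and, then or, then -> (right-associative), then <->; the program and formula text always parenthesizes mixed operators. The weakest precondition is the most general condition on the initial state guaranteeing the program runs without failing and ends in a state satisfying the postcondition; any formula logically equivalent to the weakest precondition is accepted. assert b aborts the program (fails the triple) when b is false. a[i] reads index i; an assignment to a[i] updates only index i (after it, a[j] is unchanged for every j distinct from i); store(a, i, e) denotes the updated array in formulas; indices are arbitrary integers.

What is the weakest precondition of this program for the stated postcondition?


Working backward. After the program, the postcondition not (j - v + 2 <= 3) must hold; in canonical form it is not (j <= v + 1).
Before tab[v] := v - j - 4: not (j <= v + 1)
Then branch requires not (j <= v + 1); else branch requires not (j <= 3*v - 7).
Before the if: ((not (3*mem[v] <= 2*j + 10)) -> (not (j <= v + 1))) and (3*mem[v] <= 2*j + 10 -> (not (j <= 3*v - 7)))
Before assert v + 8 < 8 and v - 6 != 1: v < 0 and v != 7 and ((not (3*mem[v] <= 2*j + 10)) -> (not (j <= v + 1))) and (3*mem[v] <= 2*j + 10 -> (not (j <= 3*v - 7)))
Answer: WP = v < 0 and v != 7 and ((not (3*mem[v] <= 2*j + 10)) -> (not (j <= v + 1))) and (3*mem[v] <= 2*j + 10 -> (not (j <= 3*v - 7)))


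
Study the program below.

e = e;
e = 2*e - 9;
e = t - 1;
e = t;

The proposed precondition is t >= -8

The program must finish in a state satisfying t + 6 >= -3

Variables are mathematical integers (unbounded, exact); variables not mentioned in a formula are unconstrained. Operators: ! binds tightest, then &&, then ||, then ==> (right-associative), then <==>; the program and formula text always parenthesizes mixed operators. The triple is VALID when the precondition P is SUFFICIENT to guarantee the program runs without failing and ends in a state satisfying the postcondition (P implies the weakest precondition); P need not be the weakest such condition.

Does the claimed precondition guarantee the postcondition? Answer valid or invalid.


Working backward. After the program, the postcondition t + 6 >= -3 must hold; in canonical form it is t >= -9.
Before e := t: t >= -9
Before e := t - 1: t >= -9
Before e := 2*e - 9: t >= -9
Before e := e: t >= -9
The weakest precondition is t >= -9.
Check whether t >= -8 implies it.
Every state satisfying the precondition satisfies the weakest precondition: the implication holds.
Answer: valid


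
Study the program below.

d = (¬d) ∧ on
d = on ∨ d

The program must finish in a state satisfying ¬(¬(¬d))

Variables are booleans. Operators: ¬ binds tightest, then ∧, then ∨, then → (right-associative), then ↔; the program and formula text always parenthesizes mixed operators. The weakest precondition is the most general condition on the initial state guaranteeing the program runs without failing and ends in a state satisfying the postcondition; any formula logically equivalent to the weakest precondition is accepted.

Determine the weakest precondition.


Working backward. After the program, the postcondition ¬(¬(¬d)) must hold; in canonical form it is ¬d.
Before d := on ∨ d: ¬(on ∨ d)
Before d := (¬d) ∧ on: ¬(on ∨ ((¬d) ∧ on))
Answer: WP = ¬(on ∨ ((¬d) ∧ on))


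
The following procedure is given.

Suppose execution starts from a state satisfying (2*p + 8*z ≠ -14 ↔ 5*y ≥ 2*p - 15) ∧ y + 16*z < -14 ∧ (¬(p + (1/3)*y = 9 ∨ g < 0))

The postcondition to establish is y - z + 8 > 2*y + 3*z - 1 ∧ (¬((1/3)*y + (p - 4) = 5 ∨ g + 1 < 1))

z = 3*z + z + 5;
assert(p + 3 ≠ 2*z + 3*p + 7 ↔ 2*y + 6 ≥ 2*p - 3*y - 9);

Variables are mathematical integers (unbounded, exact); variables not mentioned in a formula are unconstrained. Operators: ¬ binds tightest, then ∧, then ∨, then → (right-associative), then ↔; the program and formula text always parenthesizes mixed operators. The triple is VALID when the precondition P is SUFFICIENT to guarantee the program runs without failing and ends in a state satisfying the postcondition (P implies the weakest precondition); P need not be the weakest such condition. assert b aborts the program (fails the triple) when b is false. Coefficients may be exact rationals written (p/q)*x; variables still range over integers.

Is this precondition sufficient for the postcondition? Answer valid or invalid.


Working backward. After the program, the postcondition y - z + 8 > 2*y + 3*z - 1 ∧ (¬((1/3)*y + (p - 4) = 5 ∨ g + 1 < 1)) must hold; in canonical form it is y + 4*z < 9 ∧ (¬(p + (1/3)*y = 9 ∨ g < 0)).
Before assert p + 3 ≠ 2*z + 3*p + 7 ↔ 2*y + 6 ≥ 2*p - 3*y - 9: (2*p + 2*z ≠ -4 ↔ 5*y ≥ 2*p - 15) ∧ y + 4*z < 9 ∧ (¬(p + (1/3)*y = 9 ∨ g < 0))
Before z := 3*z + z + 5: (2*p + 8*z ≠ -14 ↔ 5*y ≥ 2*p - 15) ∧ y + 16*z < -11 ∧ (¬(p + (1/3)*y = 9 ∨ g < 0))
The weakest precondition is (2*p + 8*z ≠ -14 ↔ 5*y ≥ 2*p - 15) ∧ y + 16*z < -11 ∧ (¬(p + (1/3)*y = 9 ∨ g < 0)).
Check whether (2*p + 8*z ≠ -14 ↔ 5*y ≥ 2*p - 15) ∧ y + 16*z < -14 ∧ (¬(p + (1/3)*y = 9 ∨ g < 0)) implies it.
Every state satisfying the precondition satisfies the weakest precondition: the implication holds.
Answer: valid


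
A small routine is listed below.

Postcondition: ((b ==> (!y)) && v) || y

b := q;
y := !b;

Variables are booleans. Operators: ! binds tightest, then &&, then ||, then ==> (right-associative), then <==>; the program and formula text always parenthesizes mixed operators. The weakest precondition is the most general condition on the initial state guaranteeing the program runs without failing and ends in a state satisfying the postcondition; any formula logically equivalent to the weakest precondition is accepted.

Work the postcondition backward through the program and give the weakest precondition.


Working backward. After the program, ((b ==> (!y)) && v) || y must hold.
Before y := !b: v || (!b)
Before b := q: v || (!q)
Answer: WP = v || (!q)


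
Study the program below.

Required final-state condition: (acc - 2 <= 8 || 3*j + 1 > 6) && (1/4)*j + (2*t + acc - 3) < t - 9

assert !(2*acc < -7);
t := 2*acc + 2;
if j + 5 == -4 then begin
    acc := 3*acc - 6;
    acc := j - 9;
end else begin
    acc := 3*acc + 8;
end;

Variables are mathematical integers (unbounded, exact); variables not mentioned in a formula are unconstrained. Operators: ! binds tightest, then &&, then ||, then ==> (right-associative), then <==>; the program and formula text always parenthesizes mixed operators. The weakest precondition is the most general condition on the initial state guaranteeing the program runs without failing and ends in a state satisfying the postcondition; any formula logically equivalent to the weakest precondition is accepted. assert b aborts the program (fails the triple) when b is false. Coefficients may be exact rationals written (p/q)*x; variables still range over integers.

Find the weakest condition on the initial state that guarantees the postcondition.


Working backward. After the program, the postcondition (acc - 2 <= 8 || 3*j + 1 > 6) && (1/4)*j + (2*t + acc - 3) < t - 9 must hold; in canonical form it is (acc <= 10 || 3*j > 5) && acc + (1/4)*j + t < -6.
Then branch requires (j <= 19 || 3*j > 5) && (5/4)*j + t < 3; else branch requires (3*acc <= 2 || 3*j > 5) && 3*acc + (1/4)*j + t < -14.
Before the if: (j == -9 ==> ((j <= 19 || 3*j > 5) && (5/4)*j + t < 3)) && ((!(j == -9)) ==> ((3*acc <= 2 || 3*j > 5) && 3*acc + (1/4)*j + t < -14))
Before t := 2*acc + 2: (j == -9 ==> ((j <= 19 || 3*j > 5) && 2*acc + (5/4)*j < 1)) && ((!(j == -9)) ==> ((3*acc <= 2 || 3*j > 5) && 5*acc + (1/4)*j < -16))
Before assert !(2*acc < -7): (!(2*acc < -7)) && (j == -9 ==> ((j <= 19 || 3*j > 5) && 2*acc + (5/4)*j < 1)) && ((!(j == -9)) ==> ((3*acc <= 2 || 3*j > 5) && 5*acc + (1/4)*j < -16))
Answer: WP = (!(2*acc < -7)) && (j == -9 ==> ((j <= 19 || 3*j > 5) && 2*acc + (5/4)*j < 1)) && ((!(j == -9)) ==> ((3*acc <= 2 || 3*j > 5) && 5*acc + (1/4)*j < -16))


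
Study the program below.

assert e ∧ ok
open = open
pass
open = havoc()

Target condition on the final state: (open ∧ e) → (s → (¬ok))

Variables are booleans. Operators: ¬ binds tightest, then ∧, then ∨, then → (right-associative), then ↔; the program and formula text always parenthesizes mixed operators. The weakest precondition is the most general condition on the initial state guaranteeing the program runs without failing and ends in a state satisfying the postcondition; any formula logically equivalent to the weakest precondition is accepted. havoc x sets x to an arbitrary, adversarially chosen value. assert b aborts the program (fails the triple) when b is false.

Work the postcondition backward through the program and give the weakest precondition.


Working backward. After the program, (open ∧ e) → (s → (¬ok)) must hold.
Before havoc open: e → (s → (¬ok))
Before skip: e → (s → (¬ok))
Before open := open: e → (s → (¬ok))
Before assert e ∧ ok: e ∧ ok ∧ (e → (s → (¬ok)))
Answer: WP = e ∧ ok ∧ (e → (s → (¬ok)))


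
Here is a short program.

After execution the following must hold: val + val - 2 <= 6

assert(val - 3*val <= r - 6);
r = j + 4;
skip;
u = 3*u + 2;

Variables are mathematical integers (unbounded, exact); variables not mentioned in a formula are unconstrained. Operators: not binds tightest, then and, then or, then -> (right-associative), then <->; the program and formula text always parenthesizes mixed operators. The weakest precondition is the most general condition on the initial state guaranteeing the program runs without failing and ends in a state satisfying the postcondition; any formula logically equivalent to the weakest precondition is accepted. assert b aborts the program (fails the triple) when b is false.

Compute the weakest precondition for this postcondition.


Working backward. After the program, the postcondition val + val - 2 <= 6 must hold; in canonical form it is 2*val <= 8.
Before u := 3*u + 2: 2*val <= 8
Before skip: 2*val <= 8
Before r := j + 4: 2*val <= 8
Before assert val - 3*val <= r - 6: r + 2*val >= 6 and 2*val <= 8
Answer: WP = r + 2*val >= 6 and 2*val <= 8


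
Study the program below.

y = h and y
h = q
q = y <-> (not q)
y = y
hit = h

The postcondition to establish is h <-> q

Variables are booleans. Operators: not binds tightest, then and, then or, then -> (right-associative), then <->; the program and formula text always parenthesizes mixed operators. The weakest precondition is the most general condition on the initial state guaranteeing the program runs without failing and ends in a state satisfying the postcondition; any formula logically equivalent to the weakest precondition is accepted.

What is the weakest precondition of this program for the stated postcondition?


Working backward. After the program, h <-> q must hold.
Before hit := h: h <-> q
Before y := y: h <-> q
Before q := y <-> (not q): h <-> (y <-> (not q))
Before h := q: q <-> (y <-> (not q))
Before y := h and y: q <-> ((h and y) <-> (not q))
Answer: WP = q <-> ((h and y) <-> (not q))


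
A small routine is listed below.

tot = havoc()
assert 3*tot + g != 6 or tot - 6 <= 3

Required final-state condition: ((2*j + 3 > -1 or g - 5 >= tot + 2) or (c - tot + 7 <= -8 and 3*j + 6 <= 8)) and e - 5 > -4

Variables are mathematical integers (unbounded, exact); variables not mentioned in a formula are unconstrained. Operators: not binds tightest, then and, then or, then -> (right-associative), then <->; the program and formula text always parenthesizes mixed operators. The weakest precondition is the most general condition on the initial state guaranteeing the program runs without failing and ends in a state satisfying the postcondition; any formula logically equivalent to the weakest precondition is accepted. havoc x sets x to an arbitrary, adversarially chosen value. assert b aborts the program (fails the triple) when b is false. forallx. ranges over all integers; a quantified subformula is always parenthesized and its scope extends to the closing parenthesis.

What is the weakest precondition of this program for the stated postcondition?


Working backward. After the program, the postcondition ((2*j + 3 > -1 or g - 5 >= tot + 2) or (c - tot + 7 <= -8 and 3*j + 6 <= 8)) and e - 5 > -4 must hold; in canonical form it is (2*j > -4 or g >= tot + 7 or (c <= tot - 15 and 3*j <= 2)) and e > 1.
Before assert 3*tot + g != 6 or tot - 6 <= 3: (g + 3*tot != 6 or tot <= 9) and (2*j > -4 or g >= tot + 7 or (c <= tot - 15 and 3*j <= 2)) and e > 1
Before havoc tot: forall tot_1. ((g + 3*tot_1 != 6 or tot_1 <= 9) and (2*j > -4 or g >= tot_1 + 7 or (c <= tot_1 - 15 and 3*j <= 2)) and e > 1)
Answer: WP = forall tot_1. ((g + 3*tot_1 != 6 or tot_1 <= 9) and (2*j > -4 or g >= tot_1 + 7 or (c <= tot_1 - 15 and 3*j <= 2)) and e > 1)


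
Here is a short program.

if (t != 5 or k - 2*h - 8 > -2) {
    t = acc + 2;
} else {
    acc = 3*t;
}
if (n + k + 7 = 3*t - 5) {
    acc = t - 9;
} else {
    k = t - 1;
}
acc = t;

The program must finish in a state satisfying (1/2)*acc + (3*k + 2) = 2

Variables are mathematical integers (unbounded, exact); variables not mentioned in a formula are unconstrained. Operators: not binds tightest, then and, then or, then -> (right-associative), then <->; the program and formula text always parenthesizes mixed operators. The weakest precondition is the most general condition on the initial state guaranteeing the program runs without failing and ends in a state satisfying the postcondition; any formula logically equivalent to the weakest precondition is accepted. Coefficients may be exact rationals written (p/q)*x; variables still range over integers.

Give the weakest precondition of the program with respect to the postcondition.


Working backward. After the program, the postcondition (1/2)*acc + (3*k + 2) = 2 must hold; in canonical form it is (1/2)*acc + 3*k = 0.
Before acc := t: 3*k + (1/2)*t = 0
Then branch requires 3*k + (1/2)*t = 0; else branch requires (7/2)*t = 3.
Before the if: (k + n = 3*t - 12 -> 3*k + (1/2)*t = 0) and ((not (k + n = 3*t - 12)) -> (7/2)*t = 3)
Then branch requires (k + n = 3*acc - 6 -> (1/2)*acc + 3*k = -1) and ((not (k + n = 3*acc - 6)) -> (7/2)*acc = -4); else branch requires (k + n = 3*t - 12 -> 3*k + (1/2)*t = 0) and ((not (k + n = 3*t - 12)) -> (7/2)*t = 3).
Before the if: ((t != 5 or k > 2*h + 6) -> ((k + n = 3*acc - 6 -> (1/2)*acc + 3*k = -1) and ((not (k + n = 3*acc - 6)) -> (7/2)*acc = -4))) and ((not (t != 5 or k > 2*h + 6)) -> ((k + n = 3*t - 12 -> 3*k + (1/2)*t = 0) and ((not (k + n = 3*t - 12)) -> (7/2)*t = 3)))
Answer: WP = ((t != 5 or k > 2*h + 6) -> ((k + n = 3*acc - 6 -> (1/2)*acc + 3*k = -1) and ((not (k + n = 3*acc - 6)) -> (7/2)*acc = -4))) and ((not (t != 5 or k > 2*h + 6)) -> ((k + n = 3*t - 12 -> 3*k + (1/2)*t = 0) and ((not (k + n = 3*t - 12)) -> (7/2)*t = 3)))


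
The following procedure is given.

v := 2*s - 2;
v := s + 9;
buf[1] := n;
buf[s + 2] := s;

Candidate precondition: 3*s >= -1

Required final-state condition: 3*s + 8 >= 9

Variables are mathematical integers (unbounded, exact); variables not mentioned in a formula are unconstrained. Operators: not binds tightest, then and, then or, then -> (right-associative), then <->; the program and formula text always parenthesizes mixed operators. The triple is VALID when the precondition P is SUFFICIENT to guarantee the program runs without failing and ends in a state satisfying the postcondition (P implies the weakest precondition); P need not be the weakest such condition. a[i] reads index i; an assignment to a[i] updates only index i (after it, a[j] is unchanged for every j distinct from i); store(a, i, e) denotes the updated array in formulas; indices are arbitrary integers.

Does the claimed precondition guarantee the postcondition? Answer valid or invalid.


Working backward. After the program, the postcondition 3*s + 8 >= 9 must hold; in canonical form it is 3*s >= 1.
Before buf[s + 2] := s: 3*s >= 1
Before buf[1] := n: 3*s >= 1
Before v := s + 9: 3*s >= 1
Before v := 2*s - 2: 3*s >= 1
The weakest precondition is 3*s >= 1.
Check whether 3*s >= -1 implies it.
Countermodel: at the initial state s = 0, the precondition holds but the weakest precondition fails.
Answer: invalid


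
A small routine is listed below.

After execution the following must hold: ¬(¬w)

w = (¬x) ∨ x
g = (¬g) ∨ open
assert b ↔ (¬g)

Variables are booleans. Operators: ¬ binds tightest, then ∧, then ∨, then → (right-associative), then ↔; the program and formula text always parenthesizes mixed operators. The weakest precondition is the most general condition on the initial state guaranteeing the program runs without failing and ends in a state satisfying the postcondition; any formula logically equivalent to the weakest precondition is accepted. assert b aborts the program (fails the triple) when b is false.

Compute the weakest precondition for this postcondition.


Working backward. After the program, the postcondition ¬(¬w) must hold; in canonical form it is w.
Before assert b ↔ (¬g): (b ↔ (¬g)) ∧ w
Before g := (¬g) ∨ open: (b ↔ (¬((¬g) ∨ open))) ∧ w
Before w := (¬x) ∨ x: b ↔ (¬((¬g) ∨ open))
Answer: WP = b ↔ (¬((¬g) ∨ open))


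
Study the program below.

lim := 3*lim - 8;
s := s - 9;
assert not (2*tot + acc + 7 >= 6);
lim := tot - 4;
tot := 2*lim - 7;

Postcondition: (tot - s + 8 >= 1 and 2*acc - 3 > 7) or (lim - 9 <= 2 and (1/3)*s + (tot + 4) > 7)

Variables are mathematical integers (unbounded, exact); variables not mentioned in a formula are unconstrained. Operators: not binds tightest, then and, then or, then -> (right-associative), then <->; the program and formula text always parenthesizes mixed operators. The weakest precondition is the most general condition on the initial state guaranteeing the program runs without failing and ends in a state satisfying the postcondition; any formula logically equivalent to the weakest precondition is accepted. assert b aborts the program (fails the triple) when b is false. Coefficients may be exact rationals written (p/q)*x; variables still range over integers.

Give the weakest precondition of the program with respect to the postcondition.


Working backward. After the program, the postcondition (tot - s + 8 >= 1 and 2*acc - 3 > 7) or (lim - 9 <= 2 and (1/3)*s + (tot + 4) > 7) must hold; in canonical form it is (tot >= s - 7 and 2*acc > 10) or (lim <= 11 and (1/3)*s + tot > 3).
Before tot := 2*lim - 7: (2*lim >= s and 2*acc > 10) or (lim <= 11 and 2*lim + (1/3)*s > 10)
Before lim := tot - 4: (2*tot >= s + 8 and 2*acc > 10) or (tot <= 15 and (1/3)*s + 2*tot > 18)
Before assert not (2*tot + acc + 7 >= 6): (not (acc + 2*tot >= -1)) and ((2*tot >= s + 8 and 2*acc > 10) or (tot <= 15 and (1/3)*s + 2*tot > 18))
Before s := s - 9: (not (acc + 2*tot >= -1)) and ((2*tot >= s - 1 and 2*acc > 10) or (tot <= 15 and (1/3)*s + 2*tot > 21))
Before lim := 3*lim - 8: (not (acc + 2*tot >= -1)) and ((2*tot >= s - 1 and 2*acc > 10) or (tot <= 15 and (1/3)*s + 2*tot > 21))
Answer: WP = (not (acc + 2*tot >= -1)) and ((2*tot >= s - 1 and 2*acc > 10) or (tot <= 15 and (1/3)*s + 2*tot > 21))


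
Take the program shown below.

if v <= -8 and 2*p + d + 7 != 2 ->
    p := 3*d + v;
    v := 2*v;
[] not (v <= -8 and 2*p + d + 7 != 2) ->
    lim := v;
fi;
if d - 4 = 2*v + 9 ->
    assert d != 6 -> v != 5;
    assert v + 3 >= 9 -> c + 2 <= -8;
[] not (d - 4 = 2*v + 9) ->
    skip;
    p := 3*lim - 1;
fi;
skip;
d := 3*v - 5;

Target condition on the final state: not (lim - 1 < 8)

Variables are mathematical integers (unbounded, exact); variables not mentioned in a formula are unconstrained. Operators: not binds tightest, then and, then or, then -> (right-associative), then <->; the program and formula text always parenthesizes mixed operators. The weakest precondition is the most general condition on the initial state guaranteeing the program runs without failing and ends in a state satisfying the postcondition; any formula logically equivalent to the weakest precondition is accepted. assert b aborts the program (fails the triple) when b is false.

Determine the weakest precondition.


Working backward. After the program, the postcondition not (lim - 1 < 8) must hold; in canonical form it is not (lim < 9).
Before d := 3*v - 5: not (lim < 9)
Before skip: not (lim < 9)
Then branch requires (d != 6 -> v != 5) and (v >= 6 -> c <= -10) and (not (lim < 9)); else branch requires not (lim < 9).
Before the if: (d = 2*v + 13 -> ((d != 6 -> v != 5) and (v >= 6 -> c <= -10) and (not (lim < 9)))) and ((not (d = 2*v + 13)) -> (not (lim < 9)))
Then branch requires (d = 4*v + 13 -> ((d != 6 -> 2*v != 5) and (2*v >= 6 -> c <= -10) and (not (lim < 9)))) and ((not (d = 4*v + 13)) -> (not (lim < 9))); else branch requires (d = 2*v + 13 -> ((d != 6 -> v != 5) and (v >= 6 -> c <= -10) and (not (v < 9)))) and ((not (d = 2*v + 13)) -> (not (v < 9))).
Before the if: ((v <= -8 and d + 2*p != -5) -> ((d = 4*v + 13 -> ((d != 6 -> 2*v != 5) and (2*v >= 6 -> c <= -10) and (not (lim < 9)))) and ((not (d = 4*v + 13)) -> (not (lim < 9))))) and ((not (v <= -8 and d + 2*p != -5)) -> ((d = 2*v + 13 -> ((d != 6 -> v != 5) and (v >= 6 -> c <= -10) and (not (v < 9)))) and ((not (d = 2*v + 13)) -> (not (v < 9)))))
Answer: WP = ((v <= -8 and d + 2*p != -5) -> ((d = 4*v + 13 -> ((d != 6 -> 2*v != 5) and (2*v >= 6 -> c <= -10) and (not (lim < 9)))) and ((not (d = 4*v + 13)) -> (not (lim < 9))))) and ((not (v <= -8 and d + 2*p != -5)) -> ((d = 2*v + 13 -> ((d != 6 -> v != 5) and (v >= 6 -> c <= -10) and (not (v < 9)))) and ((not (d = 2*v + 13)) -> (not (v < 9)))))
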